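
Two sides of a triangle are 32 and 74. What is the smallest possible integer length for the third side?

43

The third side must be strictly greater than |32 − 74| = 42.
The smallest integer above 42 is 43.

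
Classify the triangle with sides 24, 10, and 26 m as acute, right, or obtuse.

Compare the square of the longest side to the sum of squares of the other two: 10² + 24² = 676 = 26².

right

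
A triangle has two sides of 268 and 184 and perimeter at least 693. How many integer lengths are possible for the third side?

Triangle inequality: 84 < x < 452. Perimeter ≥ 693 gives x ≥ 693 − 268 − 184 = 241.
So 241 ≤ x < 452; integers 241 through 451: 211 values.

211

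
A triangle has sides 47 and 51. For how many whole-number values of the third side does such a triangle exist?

93

The third side lies in the open interval (4, 98).
Integers from 5 to 97 inclusive: 97 − 5 + 1 = 93.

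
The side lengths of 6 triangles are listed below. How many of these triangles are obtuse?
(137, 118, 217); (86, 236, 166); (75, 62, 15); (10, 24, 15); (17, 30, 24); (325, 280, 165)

(137,118,217): 118²+137² = 32693 < 47089 = 217² → obtuse
(86,236,166): 86²+166² = 34952 < 55696 = 236² → obtuse
(75,62,15): 15²+62² = 4069 < 5625 = 75² → obtuse
(10,24,15): 10²+15² = 325 < 576 = 24² → obtuse
(17,30,24): 17²+24² = 865 < 900 = 30² → obtuse
(325,280,165): 165²+280² = 105625 = 325² → right
5 of the 6 are obtuse.

5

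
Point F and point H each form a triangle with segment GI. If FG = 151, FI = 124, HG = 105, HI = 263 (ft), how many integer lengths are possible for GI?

116

From triangle FGI: 27 < GI < 275.
From triangle HGI: 158 < GI < 368.
Intersection: 158 < GI < 275, so integers 159 through 274: 116 values.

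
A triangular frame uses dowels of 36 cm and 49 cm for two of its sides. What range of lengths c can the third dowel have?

13 < c < 85

By the triangle inequality, c must be less than 36 + 49 = 85 and greater than |36 − 49| = 13.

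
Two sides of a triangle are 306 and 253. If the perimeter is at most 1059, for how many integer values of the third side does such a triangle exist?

447

Triangle inequality: 53 < x < 559. Perimeter ≤ 1059 gives x ≤ 1059 − 306 − 253 = 500.
So 53 < x ≤ 500; integers 54 through 500: 447 values.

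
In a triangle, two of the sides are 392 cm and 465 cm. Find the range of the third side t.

By the triangle inequality, t must be less than 392 + 465 = 857 and greater than |392 − 465| = 73.

73 < t < 857 (cm)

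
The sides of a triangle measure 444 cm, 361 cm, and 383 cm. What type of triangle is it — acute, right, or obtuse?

Compare the square of the longest side to the sum of squares of the other two: 361² + 383² = 277010 > 197136 = 444².

acute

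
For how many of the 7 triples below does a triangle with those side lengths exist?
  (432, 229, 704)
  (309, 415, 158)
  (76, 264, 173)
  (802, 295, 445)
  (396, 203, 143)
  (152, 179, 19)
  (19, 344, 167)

(229,432,704): 229+432 ≤ 704 → not valid
(158,309,415): 158+309 > 415 → valid
(76,173,264): 76+173 ≤ 264 → not valid
(295,445,802): 295+445 ≤ 802 → not valid
(143,203,396): 143+203 ≤ 396 → not valid
(19,152,179): 19+152 ≤ 179 → not valid
(19,167,344): 19+167 ≤ 344 → not valid
1 of the 7 triples forms a triangle.

1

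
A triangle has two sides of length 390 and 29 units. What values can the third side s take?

361 < s < 419 (units)

By the triangle inequality, s must be less than 390 + 29 = 419 and greater than |390 − 29| = 361.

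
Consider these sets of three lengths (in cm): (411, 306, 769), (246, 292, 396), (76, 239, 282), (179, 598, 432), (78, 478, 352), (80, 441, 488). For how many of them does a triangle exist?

4

(306,411,769): 306+411 ≤ 769 → not valid
(246,292,396): 246+292 > 396 → valid
(76,239,282): 76+239 > 282 → valid
(179,432,598): 179+432 > 598 → valid
(78,352,478): 78+352 ≤ 478 → not valid
(80,441,488): 80+441 > 488 → valid
4 of the 6 triples form a triangle.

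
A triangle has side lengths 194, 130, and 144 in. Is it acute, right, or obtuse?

Compare the square of the longest side to the sum of squares of the other two: 130² + 144² = 37636 = 194².

right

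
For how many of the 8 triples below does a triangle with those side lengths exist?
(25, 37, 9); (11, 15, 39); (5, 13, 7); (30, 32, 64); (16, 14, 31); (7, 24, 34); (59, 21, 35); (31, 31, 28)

(9,25,37): 9+25 ≤ 37 → not valid
(11,15,39): 11+15 ≤ 39 → not valid
(5,7,13): 5+7 ≤ 13 → not valid
(30,32,64): 30+32 ≤ 64 → not valid
(14,16,31): 14+16 ≤ 31 → not valid
(7,24,34): 7+24 ≤ 34 → not valid
(21,35,59): 21+35 ≤ 59 → not valid
(28,31,31): 28+31 > 31 → valid
1 of the 8 triples forms a triangle.

1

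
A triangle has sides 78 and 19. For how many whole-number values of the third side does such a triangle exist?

37

The third side lies in the open interval (59, 97).
Integers from 60 to 96 inclusive: 96 − 60 + 1 = 37.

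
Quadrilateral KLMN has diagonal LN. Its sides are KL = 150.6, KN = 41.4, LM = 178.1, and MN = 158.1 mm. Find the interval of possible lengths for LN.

109.2 < LN < 192.0

From triangle KLN: |150.6 − 41.4| < LN < 150.6 + 41.4, i.e. 109.2 < LN < 192.0.
From triangle MLN: 20.0 < LN < 336.2.
Both must hold, so LN lies in the intersection.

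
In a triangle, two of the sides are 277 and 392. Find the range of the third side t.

115 < t < 669

By the triangle inequality, t must be less than 277 + 392 = 669 and greater than |277 − 392| = 115.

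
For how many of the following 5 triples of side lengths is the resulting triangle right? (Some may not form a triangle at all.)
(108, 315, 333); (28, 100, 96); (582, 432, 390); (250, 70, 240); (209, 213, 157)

4

(108,315,333): 108²+315² = 110889 = 333² → right
(28,100,96): 28²+96² = 10000 = 100² → right
(582,432,390): 390²+432² = 338724 = 582² → right
(250,70,240): 70²+240² = 62500 = 250² → right
(209,213,157): 157²+209² = 68330 > 45369 = 213² → acute
4 of the 5 are right.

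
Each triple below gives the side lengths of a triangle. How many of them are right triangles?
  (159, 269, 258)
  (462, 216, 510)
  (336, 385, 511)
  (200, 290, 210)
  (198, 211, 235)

3

(159,269,258): 159²+258² = 91845 > 72361 = 269² → acute
(462,216,510): 216²+462² = 260100 = 510² → right
(336,385,511): 336²+385² = 261121 = 511² → right
(200,290,210): 200²+210² = 84100 = 290² → right
(198,211,235): 198²+211² = 83725 > 55225 = 235² → acute
3 of the 5 are right.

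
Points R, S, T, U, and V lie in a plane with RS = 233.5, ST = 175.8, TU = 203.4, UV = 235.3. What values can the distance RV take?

The maximum is all hops collinear in one direction: 233.5 + 175.8 + 203.4 + 235.3 = 848.0.
The longest hop is 235.3; the others sum to 612.7. Since 235.3 ≤ 612.7, the path can fold back on itself completely, so the minimum distance is 0.

0 ≤ RV ≤ 848.0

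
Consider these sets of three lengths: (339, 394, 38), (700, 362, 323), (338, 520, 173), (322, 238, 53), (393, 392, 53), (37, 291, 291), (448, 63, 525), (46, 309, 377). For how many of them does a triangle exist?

2

(38,339,394): 38+339 ≤ 394 → not valid
(323,362,700): 323+362 ≤ 700 → not valid
(173,338,520): 173+338 ≤ 520 → not valid
(53,238,322): 53+238 ≤ 322 → not valid
(53,392,393): 53+392 > 393 → valid
(37,291,291): 37+291 > 291 → valid
(63,448,525): 63+448 ≤ 525 → not valid
(46,309,377): 46+309 ≤ 377 → not valid
2 of the 8 triples form a triangle.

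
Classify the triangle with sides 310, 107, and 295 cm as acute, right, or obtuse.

acute

Compare the square of the longest side to the sum of squares of the other two: 107² + 295² = 98474 > 96100 = 310².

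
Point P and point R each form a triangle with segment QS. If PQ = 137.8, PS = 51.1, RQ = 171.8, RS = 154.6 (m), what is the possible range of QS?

86.7 < QS < 188.9

From triangle PQS: |137.8 − 51.1| < QS < 137.8 + 51.1, i.e. 86.7 < QS < 188.9.
From triangle RQS: 17.2 < QS < 326.4.
Both must hold, so QS lies in the intersection.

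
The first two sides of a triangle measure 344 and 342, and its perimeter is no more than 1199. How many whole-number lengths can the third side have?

511

Triangle inequality: 2 < x < 686. Perimeter ≤ 1199 gives x ≤ 1199 − 344 − 342 = 513.
So 2 < x ≤ 513; integers 3 through 513: 511 values.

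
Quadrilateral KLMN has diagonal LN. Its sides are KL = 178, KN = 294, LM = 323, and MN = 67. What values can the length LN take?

256 < LN < 390

From triangle KLN: |178 − 294| < LN < 178 + 294, i.e. 116 < LN < 472.
From triangle MLN: 256 < LN < 390.
Both must hold, so LN lies in the intersection.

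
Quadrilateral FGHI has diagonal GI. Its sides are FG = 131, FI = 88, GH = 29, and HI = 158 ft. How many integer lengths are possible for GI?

57

From triangle FGI: 43 < GI < 219.
From triangle HGI: 129 < GI < 187.
Intersection: 129 < GI < 187, so integers 130 through 186: 57 values.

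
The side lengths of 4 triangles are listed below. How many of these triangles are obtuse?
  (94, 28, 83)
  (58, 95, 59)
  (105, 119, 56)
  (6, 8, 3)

3

(94,28,83): 28²+83² = 7673 < 8836 = 94² → obtuse
(58,95,59): 58²+59² = 6845 < 9025 = 95² → obtuse
(105,119,56): 56²+105² = 14161 = 119² → right
(6,8,3): 3²+6² = 45 < 64 = 8² → obtuse
3 of the 4 are obtuse.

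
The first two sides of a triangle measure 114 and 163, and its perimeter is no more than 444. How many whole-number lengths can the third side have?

Triangle inequality: 49 < x < 277. Perimeter ≤ 444 gives x ≤ 444 − 114 − 163 = 167.
So 49 < x ≤ 167; integers 50 through 167: 118 values.

118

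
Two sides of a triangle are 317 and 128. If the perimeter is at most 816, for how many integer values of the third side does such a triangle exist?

182

Triangle inequality: 189 < x < 445. Perimeter ≤ 816 gives x ≤ 816 − 317 − 128 = 371.
So 189 < x ≤ 371; integers 190 through 371: 182 values.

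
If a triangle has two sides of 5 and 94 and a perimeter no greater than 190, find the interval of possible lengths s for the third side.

89 < s ≤ 91

Triangle inequality alone gives 89 < s < 99.
The perimeter condition gives s ≤ 190 − 5 − 94 = 91.
Intersecting the two: 89 < s ≤ 91.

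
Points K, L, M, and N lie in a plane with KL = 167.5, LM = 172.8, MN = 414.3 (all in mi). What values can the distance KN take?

The maximum is all hops collinear in one direction: 167.5 + 172.8 + 414.3 = 754.6.
The longest hop is 414.3; the others sum to 340.3. Folding the others back against it leaves at least 414.3 − 340.3 = 74.0.

74.0 ≤ KN ≤ 754.6 mi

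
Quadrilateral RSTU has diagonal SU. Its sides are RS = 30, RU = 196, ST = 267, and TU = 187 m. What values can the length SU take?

From triangle RSU: |30 − 196| < SU < 30 + 196, i.e. 166 < SU < 226.
From triangle TSU: 80 < SU < 454.
Both must hold, so SU lies in the intersection.

166 < SU < 226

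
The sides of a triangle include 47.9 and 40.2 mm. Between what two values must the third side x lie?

7.7 < x < 88.1 (mm)

By the triangle inequality, x must be less than 47.9 + 40.2 = 88.1 and greater than |47.9 − 40.2| = 7.7.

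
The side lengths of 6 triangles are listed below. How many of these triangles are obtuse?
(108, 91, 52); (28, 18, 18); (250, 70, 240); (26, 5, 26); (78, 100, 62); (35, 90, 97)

(108,91,52): 52²+91² = 10985 < 11664 = 108² → obtuse
(28,18,18): 18²+18² = 648 < 784 = 28² → obtuse
(250,70,240): 70²+240² = 62500 = 250² → right
(26,5,26): 5²+26² = 701 > 676 = 26² → acute
(78,100,62): 62²+78² = 9928 < 10000 = 100² → obtuse
(35,90,97): 35²+90² = 9325 < 9409 = 97² → obtuse
4 of the 6 are obtuse.

4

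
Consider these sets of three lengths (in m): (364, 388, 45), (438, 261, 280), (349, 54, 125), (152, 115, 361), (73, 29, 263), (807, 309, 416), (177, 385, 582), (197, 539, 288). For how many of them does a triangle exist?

2

(45,364,388): 45+364 > 388 → valid
(261,280,438): 261+280 > 438 → valid
(54,125,349): 54+125 ≤ 349 → not valid
(115,152,361): 115+152 ≤ 361 → not valid
(29,73,263): 29+73 ≤ 263 → not valid
(309,416,807): 309+416 ≤ 807 → not valid
(177,385,582): 177+385 ≤ 582 → not valid
(197,288,539): 197+288 ≤ 539 → not valid
2 of the 8 triples form a triangle.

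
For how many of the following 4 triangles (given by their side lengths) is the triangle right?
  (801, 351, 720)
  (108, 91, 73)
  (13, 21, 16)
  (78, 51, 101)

1

(801,351,720): 351²+720² = 641601 = 801² → right
(108,91,73): 73²+91² = 13610 > 11664 = 108² → acute
(13,21,16): 13²+16² = 425 < 441 = 21² → obtuse
(78,51,101): 51²+78² = 8685 < 10201 = 101² → obtuse
1 of the 4 is right.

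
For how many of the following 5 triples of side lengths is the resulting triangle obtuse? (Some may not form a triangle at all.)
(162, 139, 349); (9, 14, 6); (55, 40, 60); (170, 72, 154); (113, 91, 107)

(162,139,349): 139+162 ≤ 349, not a triangle
(9,14,6): 6²+9² = 117 < 196 = 14² → obtuse
(55,40,60): 40²+55² = 4625 > 3600 = 60² → acute
(170,72,154): 72²+154² = 28900 = 170² → right
(113,91,107): 91²+107² = 19730 > 12769 = 113² → acute
1 of the 5 is obtuse.

1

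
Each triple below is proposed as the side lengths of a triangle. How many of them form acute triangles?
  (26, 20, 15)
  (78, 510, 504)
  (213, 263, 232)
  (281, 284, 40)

(26,20,15): 15²+20² = 625 < 676 = 26² → obtuse
(78,510,504): 78²+504² = 260100 = 510² → right
(213,263,232): 213²+232² = 99193 > 69169 = 263² → acute
(281,284,40): 40²+281² = 80561 < 80656 = 284² → obtuse
1 of the 4 is acute.

1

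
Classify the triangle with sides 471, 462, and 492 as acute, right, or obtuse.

Compare the square of the longest side to the sum of squares of the other two: 462² + 471² = 435285 > 242064 = 492².

acute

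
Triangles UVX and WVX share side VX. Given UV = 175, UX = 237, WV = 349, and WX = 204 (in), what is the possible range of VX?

145 < VX < 412

From triangle UVX: |175 − 237| < VX < 175 + 237, i.e. 62 < VX < 412.
From triangle WVX: 145 < VX < 553.
Both must hold, so VX lies in the intersection.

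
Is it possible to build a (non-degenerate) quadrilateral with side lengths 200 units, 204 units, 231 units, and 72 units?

Yes

A quadrilateral exists iff every side is shorter than the sum of the others — equivalently, the longest side is less than the sum of the rest.
Longest side 231 < 476 (sum of the remaining 3), so yes.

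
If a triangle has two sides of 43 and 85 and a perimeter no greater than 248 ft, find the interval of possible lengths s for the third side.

Triangle inequality alone gives 42 < s < 128.
The perimeter condition gives s ≤ 248 − 43 − 85 = 120.
Intersecting the two: 42 < s ≤ 120.

42 < s ≤ 120 ft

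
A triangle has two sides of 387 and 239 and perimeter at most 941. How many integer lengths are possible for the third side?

167

Triangle inequality: 148 < x < 626. Perimeter ≤ 941 gives x ≤ 941 − 387 − 239 = 315.
So 148 < x ≤ 315; integers 149 through 315: 167 values.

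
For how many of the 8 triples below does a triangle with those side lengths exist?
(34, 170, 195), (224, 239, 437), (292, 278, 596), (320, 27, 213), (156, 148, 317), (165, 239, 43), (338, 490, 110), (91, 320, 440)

2

(34,170,195): 34+170 > 195 → valid
(224,239,437): 224+239 > 437 → valid
(278,292,596): 278+292 ≤ 596 → not valid
(27,213,320): 27+213 ≤ 320 → not valid
(148,156,317): 148+156 ≤ 317 → not valid
(43,165,239): 43+165 ≤ 239 → not valid
(110,338,490): 110+338 ≤ 490 → not valid
(91,320,440): 91+320 ≤ 440 → not valid
2 of the 8 triples form a triangle.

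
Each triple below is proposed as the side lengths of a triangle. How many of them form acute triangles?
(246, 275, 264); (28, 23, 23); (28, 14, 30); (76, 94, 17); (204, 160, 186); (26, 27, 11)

5

(246,275,264): 246²+264² = 130212 > 75625 = 275² → acute
(28,23,23): 23²+23² = 1058 > 784 = 28² → acute
(28,14,30): 14²+28² = 980 > 900 = 30² → acute
(76,94,17): 17+76 ≤ 94, not a triangle
(204,160,186): 160²+186² = 60196 > 41616 = 204² → acute
(26,27,11): 11²+26² = 797 > 729 = 27² → acute
5 of the 6 are acute.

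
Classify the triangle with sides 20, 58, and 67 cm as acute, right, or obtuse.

obtuse

Compare the square of the longest side to the sum of squares of the other two: 20² + 58² = 3764 < 4489 = 67².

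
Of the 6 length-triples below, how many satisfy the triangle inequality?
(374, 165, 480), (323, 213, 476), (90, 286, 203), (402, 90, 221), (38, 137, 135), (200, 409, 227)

5

(165,374,480): 165+374 > 480 → valid
(213,323,476): 213+323 > 476 → valid
(90,203,286): 90+203 > 286 → valid
(90,221,402): 90+221 ≤ 402 → not valid
(38,135,137): 38+135 > 137 → valid
(200,227,409): 200+227 > 409 → valid
5 of the 6 triples form a triangle.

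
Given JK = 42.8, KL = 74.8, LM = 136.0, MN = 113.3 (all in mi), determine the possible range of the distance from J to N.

0 ≤ JN ≤ 366.9 mi

The maximum is all hops collinear in one direction: 42.8 + 74.8 + 136.0 + 113.3 = 366.9.
The longest hop is 136.0; the others sum to 230.9. Since 136.0 ≤ 230.9, the path can fold back on itself completely, so the minimum distance is 0.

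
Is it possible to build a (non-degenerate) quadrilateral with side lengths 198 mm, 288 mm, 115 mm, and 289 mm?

Yes

A quadrilateral exists iff every side is shorter than the sum of the others — equivalently, the longest side is less than the sum of the rest.
Longest side 289 < 601 (sum of the remaining 3), so yes.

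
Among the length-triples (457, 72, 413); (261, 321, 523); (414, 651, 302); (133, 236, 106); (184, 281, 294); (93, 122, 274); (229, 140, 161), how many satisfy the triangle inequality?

6

(72,413,457): 72+413 > 457 → valid
(261,321,523): 261+321 > 523 → valid
(302,414,651): 302+414 > 651 → valid
(106,133,236): 106+133 > 236 → valid
(184,281,294): 184+281 > 294 → valid
(93,122,274): 93+122 ≤ 274 → not valid
(140,161,229): 140+161 > 229 → valid
6 of the 7 triples form a triangle.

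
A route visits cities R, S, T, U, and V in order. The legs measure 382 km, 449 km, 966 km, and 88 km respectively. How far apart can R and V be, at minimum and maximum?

47 ≤ RV ≤ 1885 km

The maximum is all hops collinear in one direction: 382 + 449 + 966 + 88 = 1885.
The longest hop is 966; the others sum to 919. Folding the others back against it leaves at least 966 − 919 = 47.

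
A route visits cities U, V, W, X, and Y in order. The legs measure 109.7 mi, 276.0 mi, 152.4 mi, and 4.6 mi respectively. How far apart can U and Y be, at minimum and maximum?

9.3 ≤ UY ≤ 542.7 mi

The maximum is all hops collinear in one direction: 109.7 + 276.0 + 152.4 + 4.6 = 542.7.
The longest hop is 276.0; the others sum to 266.7. Folding the others back against it leaves at least 276.0 − 266.7 = 9.3.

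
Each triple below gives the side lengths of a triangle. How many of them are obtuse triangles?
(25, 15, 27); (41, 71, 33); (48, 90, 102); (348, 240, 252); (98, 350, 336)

1

(25,15,27): 15²+25² = 850 > 729 = 27² → acute
(41,71,33): 33²+41² = 2770 < 5041 = 71² → obtuse
(48,90,102): 48²+90² = 10404 = 102² → right
(348,240,252): 240²+252² = 121104 = 348² → right
(98,350,336): 98²+336² = 122500 = 350² → right
1 of the 5 is obtuse.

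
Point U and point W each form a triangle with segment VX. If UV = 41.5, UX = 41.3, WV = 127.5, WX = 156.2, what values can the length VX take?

28.7 < VX < 82.8

From triangle UVX: |41.5 − 41.3| < VX < 41.5 + 41.3, i.e. 0.2 < VX < 82.8.
From triangle WVX: 28.7 < VX < 283.7.
Both must hold, so VX lies in the intersection.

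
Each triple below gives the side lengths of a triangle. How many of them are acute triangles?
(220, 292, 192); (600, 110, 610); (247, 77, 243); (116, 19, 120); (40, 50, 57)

(220,292,192): 192²+220² = 85264 = 292² → right
(600,110,610): 110²+600² = 372100 = 610² → right
(247,77,243): 77²+243² = 64978 > 61009 = 247² → acute
(116,19,120): 19²+116² = 13817 < 14400 = 120² → obtuse
(40,50,57): 40²+50² = 4100 > 3249 = 57² → acute
2 of the 5 are acute.

2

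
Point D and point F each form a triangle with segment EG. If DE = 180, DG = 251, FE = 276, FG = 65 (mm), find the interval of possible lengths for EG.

211 < EG < 341

From triangle DEG: |180 − 251| < EG < 180 + 251, i.e. 71 < EG < 431.
From triangle FEG: 211 < EG < 341.
Both must hold, so EG lies in the intersection.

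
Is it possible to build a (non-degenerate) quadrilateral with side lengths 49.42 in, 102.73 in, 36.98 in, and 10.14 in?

No

For a quadrilateral, each side must be shorter than the sum of the others.
Here the longest side is 102.73, but the remaining 3 sides sum to only 96.54.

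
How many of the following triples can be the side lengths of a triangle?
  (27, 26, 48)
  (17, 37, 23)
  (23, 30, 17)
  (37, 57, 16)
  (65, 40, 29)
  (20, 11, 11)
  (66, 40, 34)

6

(26,27,48): 26+27 > 48 → valid
(17,23,37): 17+23 > 37 → valid
(17,23,30): 17+23 > 30 → valid
(16,37,57): 16+37 ≤ 57 → not valid
(29,40,65): 29+40 > 65 → valid
(11,11,20): 11+11 > 20 → valid
(34,40,66): 34+40 > 66 → valid
6 of the 7 triples form a triangle.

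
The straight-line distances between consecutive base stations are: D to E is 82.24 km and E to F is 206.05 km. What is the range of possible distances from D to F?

123.81 ≤ DF ≤ 288.29 km

By the triangle inequality, |82.24 − 206.05| ≤ DF ≤ 82.24 + 206.05.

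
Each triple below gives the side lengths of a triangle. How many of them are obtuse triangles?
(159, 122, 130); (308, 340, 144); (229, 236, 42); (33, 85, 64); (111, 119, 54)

(159,122,130): 122²+130² = 31784 > 25281 = 159² → acute
(308,340,144): 144²+308² = 115600 = 340² → right
(229,236,42): 42²+229² = 54205 < 55696 = 236² → obtuse
(33,85,64): 33²+64² = 5185 < 7225 = 85² → obtuse
(111,119,54): 54²+111² = 15237 > 14161 = 119² → acute
2 of the 5 are obtuse.

2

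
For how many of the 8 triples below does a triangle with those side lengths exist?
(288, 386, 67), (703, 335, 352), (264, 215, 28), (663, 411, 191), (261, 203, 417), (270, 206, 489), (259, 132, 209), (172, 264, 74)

2

(67,288,386): 67+288 ≤ 386 → not valid
(335,352,703): 335+352 ≤ 703 → not valid
(28,215,264): 28+215 ≤ 264 → not valid
(191,411,663): 191+411 ≤ 663 → not valid
(203,261,417): 203+261 > 417 → valid
(206,270,489): 206+270 ≤ 489 → not valid
(132,209,259): 132+209 > 259 → valid
(74,172,264): 74+172 ≤ 264 → not valid
2 of the 8 triples form a triangle.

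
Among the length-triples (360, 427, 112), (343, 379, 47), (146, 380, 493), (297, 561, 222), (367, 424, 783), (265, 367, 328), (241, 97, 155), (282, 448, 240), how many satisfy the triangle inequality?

7

(112,360,427): 112+360 > 427 → valid
(47,343,379): 47+343 > 379 → valid
(146,380,493): 146+380 > 493 → valid
(222,297,561): 222+297 ≤ 561 → not valid
(367,424,783): 367+424 > 783 → valid
(265,328,367): 265+328 > 367 → valid
(97,155,241): 97+155 > 241 → valid
(240,282,448): 240+282 > 448 → valid
7 of the 8 triples form a triangle.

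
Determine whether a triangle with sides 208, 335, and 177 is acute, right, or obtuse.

Compare the square of the longest side to the sum of squares of the other two: 177² + 208² = 74593 < 112225 = 335².

obtuse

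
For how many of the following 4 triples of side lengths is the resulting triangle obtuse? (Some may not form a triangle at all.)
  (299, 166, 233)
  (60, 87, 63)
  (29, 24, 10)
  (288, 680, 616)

2

(299,166,233): 166²+233² = 81845 < 89401 = 299² → obtuse
(60,87,63): 60²+63² = 7569 = 87² → right
(29,24,10): 10²+24² = 676 < 841 = 29² → obtuse
(288,680,616): 288²+616² = 462400 = 680² → right
2 of the 4 are obtuse.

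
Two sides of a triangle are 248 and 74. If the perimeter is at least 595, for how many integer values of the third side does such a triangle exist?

49

Triangle inequality: 174 < x < 322. Perimeter ≥ 595 gives x ≥ 595 − 248 − 74 = 273.
So 273 ≤ x < 322; integers 273 through 321: 49 values.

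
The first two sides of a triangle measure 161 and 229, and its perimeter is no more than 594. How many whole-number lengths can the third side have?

Triangle inequality: 68 < x < 390. Perimeter ≤ 594 gives x ≤ 594 − 161 − 229 = 204.
So 68 < x ≤ 204; integers 69 through 204: 136 values.

136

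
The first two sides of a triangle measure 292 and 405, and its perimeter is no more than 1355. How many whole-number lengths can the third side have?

Triangle inequality: 113 < x < 697. Perimeter ≤ 1355 gives x ≤ 1355 − 292 − 405 = 658.
So 113 < x ≤ 658; integers 114 through 658: 545 values.

545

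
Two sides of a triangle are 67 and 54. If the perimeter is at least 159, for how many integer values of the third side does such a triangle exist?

83

Triangle inequality: 13 < x < 121. Perimeter ≥ 159 gives x ≥ 159 − 67 − 54 = 38.
So 38 ≤ x < 121; integers 38 through 120: 83 values.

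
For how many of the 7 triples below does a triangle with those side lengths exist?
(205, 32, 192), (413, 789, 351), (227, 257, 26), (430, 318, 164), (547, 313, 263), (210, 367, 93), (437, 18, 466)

(32,192,205): 32+192 > 205 → valid
(351,413,789): 351+413 ≤ 789 → not valid
(26,227,257): 26+227 ≤ 257 → not valid
(164,318,430): 164+318 > 430 → valid
(263,313,547): 263+313 > 547 → valid
(93,210,367): 93+210 ≤ 367 → not valid
(18,437,466): 18+437 ≤ 466 → not valid
3 of the 7 triples form a triangle.

3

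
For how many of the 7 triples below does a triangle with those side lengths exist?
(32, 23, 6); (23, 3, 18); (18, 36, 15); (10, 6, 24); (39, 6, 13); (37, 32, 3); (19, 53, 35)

(6,23,32): 6+23 ≤ 32 → not valid
(3,18,23): 3+18 ≤ 23 → not valid
(15,18,36): 15+18 ≤ 36 → not valid
(6,10,24): 6+10 ≤ 24 → not valid
(6,13,39): 6+13 ≤ 39 → not valid
(3,32,37): 3+32 ≤ 37 → not valid
(19,35,53): 19+35 > 53 → valid
1 of the 7 triples forms a triangle.

1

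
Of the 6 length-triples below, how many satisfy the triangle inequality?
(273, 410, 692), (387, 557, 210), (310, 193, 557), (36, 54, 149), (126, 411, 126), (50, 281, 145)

1

(273,410,692): 273+410 ≤ 692 → not valid
(210,387,557): 210+387 > 557 → valid
(193,310,557): 193+310 ≤ 557 → not valid
(36,54,149): 36+54 ≤ 149 → not valid
(126,126,411): 126+126 ≤ 411 → not valid
(50,145,281): 50+145 ≤ 281 → not valid
1 of the 6 triples forms a triangle.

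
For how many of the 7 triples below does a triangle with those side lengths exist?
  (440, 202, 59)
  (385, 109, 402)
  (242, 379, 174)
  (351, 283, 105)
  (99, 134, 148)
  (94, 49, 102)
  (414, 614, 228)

(59,202,440): 59+202 ≤ 440 → not valid
(109,385,402): 109+385 > 402 → valid
(174,242,379): 174+242 > 379 → valid
(105,283,351): 105+283 > 351 → valid
(99,134,148): 99+134 > 148 → valid
(49,94,102): 49+94 > 102 → valid
(228,414,614): 228+414 > 614 → valid
6 of the 7 triples form a triangle.

6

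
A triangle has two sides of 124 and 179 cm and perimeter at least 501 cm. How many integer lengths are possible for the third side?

105

Triangle inequality: 55 < x < 303. Perimeter ≥ 501 gives x ≥ 501 − 124 − 179 = 198.
So 198 ≤ x < 303; integers 198 through 302: 105 values.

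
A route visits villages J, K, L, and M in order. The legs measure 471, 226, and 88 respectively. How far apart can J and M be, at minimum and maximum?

157 ≤ JM ≤ 785

The maximum is all hops collinear in one direction: 471 + 226 + 88 = 785.
The longest hop is 471; the others sum to 314. Folding the others back against it leaves at least 471 − 314 = 157.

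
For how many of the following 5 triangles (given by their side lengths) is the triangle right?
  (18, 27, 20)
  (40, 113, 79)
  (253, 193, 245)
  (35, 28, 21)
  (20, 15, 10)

1

(18,27,20): 18²+20² = 724 < 729 = 27² → obtuse
(40,113,79): 40²+79² = 7841 < 12769 = 113² → obtuse
(253,193,245): 193²+245² = 97274 > 64009 = 253² → acute
(35,28,21): 21²+28² = 1225 = 35² → right
(20,15,10): 10²+15² = 325 < 400 = 20² → obtuse
1 of the 5 is right.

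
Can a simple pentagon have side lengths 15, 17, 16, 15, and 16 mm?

A pentagon exists iff every side is shorter than the sum of the others — equivalently, the longest side is less than the sum of the rest.
Longest side 17 < 62 (sum of the remaining 4), so yes.

Yes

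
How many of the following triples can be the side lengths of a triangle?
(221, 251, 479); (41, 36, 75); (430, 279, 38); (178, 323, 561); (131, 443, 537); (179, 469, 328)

3

(221,251,479): 221+251 ≤ 479 → not valid
(36,41,75): 36+41 > 75 → valid
(38,279,430): 38+279 ≤ 430 → not valid
(178,323,561): 178+323 ≤ 561 → not valid
(131,443,537): 131+443 > 537 → valid
(179,328,469): 179+328 > 469 → valid
3 of the 6 triples form a triangle.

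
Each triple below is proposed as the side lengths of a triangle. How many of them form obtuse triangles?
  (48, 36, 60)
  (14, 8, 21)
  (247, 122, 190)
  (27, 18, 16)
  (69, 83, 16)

(48,36,60): 36²+48² = 3600 = 60² → right
(14,8,21): 8²+14² = 260 < 441 = 21² → obtuse
(247,122,190): 122²+190² = 50984 < 61009 = 247² → obtuse
(27,18,16): 16²+18² = 580 < 729 = 27² → obtuse
(69,83,16): 16²+69² = 5017 < 6889 = 83² → obtuse
4 of the 5 are obtuse.

4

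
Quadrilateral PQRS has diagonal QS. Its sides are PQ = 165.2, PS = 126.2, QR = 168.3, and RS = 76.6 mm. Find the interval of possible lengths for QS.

91.7 < QS < 244.9

From triangle PQS: |165.2 − 126.2| < QS < 165.2 + 126.2, i.e. 39.0 < QS < 291.4.
From triangle RQS: 91.7 < QS < 244.9.
Both must hold, so QS lies in the intersection.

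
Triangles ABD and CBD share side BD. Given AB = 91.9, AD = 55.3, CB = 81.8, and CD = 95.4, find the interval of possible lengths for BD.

36.6 < BD < 147.2

From triangle ABD: |91.9 − 55.3| < BD < 91.9 + 55.3, i.e. 36.6 < BD < 147.2.
From triangle CBD: 13.6 < BD < 177.2.
Both must hold, so BD lies in the intersection.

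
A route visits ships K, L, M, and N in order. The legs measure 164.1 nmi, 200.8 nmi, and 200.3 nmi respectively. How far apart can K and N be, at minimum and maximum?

The maximum is all hops collinear in one direction: 164.1 + 200.8 + 200.3 = 565.2.
The longest hop is 200.8; the others sum to 364.4. Since 200.8 ≤ 364.4, the path can fold back on itself completely, so the minimum distance is 0.

0 ≤ KN ≤ 565.2 nmi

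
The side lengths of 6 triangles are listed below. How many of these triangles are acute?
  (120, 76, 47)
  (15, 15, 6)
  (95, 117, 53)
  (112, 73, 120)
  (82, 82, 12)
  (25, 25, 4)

4

(120,76,47): 47²+76² = 7985 < 14400 = 120² → obtuse
(15,15,6): 6²+15² = 261 > 225 = 15² → acute
(95,117,53): 53²+95² = 11834 < 13689 = 117² → obtuse
(112,73,120): 73²+112² = 17873 > 14400 = 120² → acute
(82,82,12): 12²+82² = 6868 > 6724 = 82² → acute
(25,25,4): 4²+25² = 641 > 625 = 25² → acute
4 of the 6 are acute.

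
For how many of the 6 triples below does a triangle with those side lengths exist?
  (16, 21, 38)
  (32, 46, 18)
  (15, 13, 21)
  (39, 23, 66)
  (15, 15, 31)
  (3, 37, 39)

(16,21,38): 16+21 ≤ 38 → not valid
(18,32,46): 18+32 > 46 → valid
(13,15,21): 13+15 > 21 → valid
(23,39,66): 23+39 ≤ 66 → not valid
(15,15,31): 15+15 ≤ 31 → not valid
(3,37,39): 3+37 > 39 → valid
3 of the 6 triples form a triangle.

3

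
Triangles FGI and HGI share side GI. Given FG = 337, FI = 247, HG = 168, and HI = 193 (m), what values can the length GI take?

90 < GI < 361

From triangle FGI: |337 − 247| < GI < 337 + 247, i.e. 90 < GI < 584.
From triangle HGI: 25 < GI < 361.
Both must hold, so GI lies in the intersection.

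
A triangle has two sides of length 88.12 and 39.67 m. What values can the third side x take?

48.45 < x < 127.79 (m)

By the triangle inequality, x must be less than 88.12 + 39.67 = 127.79 and greater than |88.12 − 39.67| = 48.45.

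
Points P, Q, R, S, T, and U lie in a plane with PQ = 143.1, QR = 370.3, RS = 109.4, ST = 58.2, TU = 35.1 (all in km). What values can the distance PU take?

24.5 ≤ PU ≤ 716.1 km

The maximum is all hops collinear in one direction: 143.1 + 370.3 + 109.4 + 58.2 + 35.1 = 716.1.
The longest hop is 370.3; the others sum to 345.8. Folding the others back against it leaves at least 370.3 − 345.8 = 24.5.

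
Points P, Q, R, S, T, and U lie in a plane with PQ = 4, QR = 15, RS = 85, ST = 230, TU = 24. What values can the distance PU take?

102 ≤ PU ≤ 358

The maximum is all hops collinear in one direction: 4 + 15 + 85 + 230 + 24 = 358.
The longest hop is 230; the others sum to 128. Folding the others back against it leaves at least 230 − 128 = 102.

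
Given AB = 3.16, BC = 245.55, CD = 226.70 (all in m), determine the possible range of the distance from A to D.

15.69 ≤ AD ≤ 475.41 m

The maximum is all hops collinear in one direction: 3.16 + 245.55 + 226.70 = 475.41.
The longest hop is 245.55; the others sum to 229.86. Folding the others back against it leaves at least 245.55 − 229.86 = 15.69.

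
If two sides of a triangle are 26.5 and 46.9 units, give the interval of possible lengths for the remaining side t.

By the triangle inequality, t must be less than 26.5 + 46.9 = 73.4 and greater than |26.5 − 46.9| = 20.4.

20.4 < t < 73.4 (units)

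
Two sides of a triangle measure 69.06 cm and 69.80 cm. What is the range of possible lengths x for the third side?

By the triangle inequality, x must be less than 69.06 + 69.80 = 138.86 and greater than |69.06 − 69.80| = 0.74.

0.74 < x < 138.86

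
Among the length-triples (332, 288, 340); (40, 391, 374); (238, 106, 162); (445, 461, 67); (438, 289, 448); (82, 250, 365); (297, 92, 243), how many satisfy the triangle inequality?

6

(288,332,340): 288+332 > 340 → valid
(40,374,391): 40+374 > 391 → valid
(106,162,238): 106+162 > 238 → valid
(67,445,461): 67+445 > 461 → valid
(289,438,448): 289+438 > 448 → valid
(82,250,365): 82+250 ≤ 365 → not valid
(92,243,297): 92+243 > 297 → valid
6 of the 7 triples form a triangle.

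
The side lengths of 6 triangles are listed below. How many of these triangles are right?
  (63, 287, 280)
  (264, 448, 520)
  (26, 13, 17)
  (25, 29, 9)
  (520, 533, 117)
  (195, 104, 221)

4

(63,287,280): 63²+280² = 82369 = 287² → right
(264,448,520): 264²+448² = 270400 = 520² → right
(26,13,17): 13²+17² = 458 < 676 = 26² → obtuse
(25,29,9): 9²+25² = 706 < 841 = 29² → obtuse
(520,533,117): 117²+520² = 284089 = 533² → right
(195,104,221): 104²+195² = 48841 = 221² → right
4 of the 6 are right.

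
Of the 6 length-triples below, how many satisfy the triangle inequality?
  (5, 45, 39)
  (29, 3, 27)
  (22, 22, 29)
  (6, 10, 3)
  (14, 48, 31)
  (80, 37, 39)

2

(5,39,45): 5+39 ≤ 45 → not valid
(3,27,29): 3+27 > 29 → valid
(22,22,29): 22+22 > 29 → valid
(3,6,10): 3+6 ≤ 10 → not valid
(14,31,48): 14+31 ≤ 48 → not valid
(37,39,80): 37+39 ≤ 80 → not valid
2 of the 6 triples form a triangle.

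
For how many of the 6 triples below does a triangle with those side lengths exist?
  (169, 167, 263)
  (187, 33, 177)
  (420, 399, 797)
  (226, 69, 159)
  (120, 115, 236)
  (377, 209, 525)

5

(167,169,263): 167+169 > 263 → valid
(33,177,187): 33+177 > 187 → valid
(399,420,797): 399+420 > 797 → valid
(69,159,226): 69+159 > 226 → valid
(115,120,236): 115+120 ≤ 236 → not valid
(209,377,525): 209+377 > 525 → valid
5 of the 6 triples form a triangle.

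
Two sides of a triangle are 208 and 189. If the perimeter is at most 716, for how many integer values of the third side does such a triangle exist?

Triangle inequality: 19 < x < 397. Perimeter ≤ 716 gives x ≤ 716 − 208 − 189 = 319.
So 19 < x ≤ 319; integers 20 through 319: 300 values.

300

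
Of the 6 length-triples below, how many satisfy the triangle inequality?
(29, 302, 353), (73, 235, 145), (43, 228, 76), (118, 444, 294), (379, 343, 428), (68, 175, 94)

1

(29,302,353): 29+302 ≤ 353 → not valid
(73,145,235): 73+145 ≤ 235 → not valid
(43,76,228): 43+76 ≤ 228 → not valid
(118,294,444): 118+294 ≤ 444 → not valid
(343,379,428): 343+379 > 428 → valid
(68,94,175): 68+94 ≤ 175 → not valid
1 of the 6 triples forms a triangle.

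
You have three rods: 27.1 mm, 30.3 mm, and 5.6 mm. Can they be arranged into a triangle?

Yes

The longest side is 30.3, and the other two sum to 32.7.
Since 32.7 > 30.3, the triangle inequality holds.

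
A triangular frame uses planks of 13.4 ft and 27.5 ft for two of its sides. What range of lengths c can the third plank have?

14.1 < c < 40.9 (ft)

By the triangle inequality, c must be less than 13.4 + 27.5 = 40.9 and greater than |13.4 − 27.5| = 14.1.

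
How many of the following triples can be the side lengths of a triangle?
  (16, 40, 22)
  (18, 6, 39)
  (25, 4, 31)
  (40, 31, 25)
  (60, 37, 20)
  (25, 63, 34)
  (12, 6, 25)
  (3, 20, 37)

1

(16,22,40): 16+22 ≤ 40 → not valid
(6,18,39): 6+18 ≤ 39 → not valid
(4,25,31): 4+25 ≤ 31 → not valid
(25,31,40): 25+31 > 40 → valid
(20,37,60): 20+37 ≤ 60 → not valid
(25,34,63): 25+34 ≤ 63 → not valid
(6,12,25): 6+12 ≤ 25 → not valid
(3,20,37): 3+20 ≤ 37 → not valid
1 of the 8 triples forms a triangle.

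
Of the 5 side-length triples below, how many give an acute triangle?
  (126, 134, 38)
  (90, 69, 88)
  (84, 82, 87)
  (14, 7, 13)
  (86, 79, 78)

4

(126,134,38): 38²+126² = 17320 < 17956 = 134² → obtuse
(90,69,88): 69²+88² = 12505 > 8100 = 90² → acute
(84,82,87): 82²+84² = 13780 > 7569 = 87² → acute
(14,7,13): 7²+13² = 218 > 196 = 14² → acute
(86,79,78): 78²+79² = 12325 > 7396 = 86² → acute
4 of the 5 are acute.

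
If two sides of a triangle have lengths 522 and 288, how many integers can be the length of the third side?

The third side lies in the open interval (234, 810).
Integers from 235 to 809 inclusive: 809 − 235 + 1 = 575.

575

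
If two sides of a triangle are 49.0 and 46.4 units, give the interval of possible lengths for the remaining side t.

By the triangle inequality, t must be less than 49.0 + 46.4 = 95.4 and greater than |49.0 − 46.4| = 2.6.

2.6 < t < 95.4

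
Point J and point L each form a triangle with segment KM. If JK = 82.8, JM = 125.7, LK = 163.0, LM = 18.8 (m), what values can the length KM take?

144.2 < KM < 181.8

From triangle JKM: |82.8 − 125.7| < KM < 82.8 + 125.7, i.e. 42.9 < KM < 208.5.
From triangle LKM: 144.2 < KM < 181.8.
Both must hold, so KM lies in the intersection.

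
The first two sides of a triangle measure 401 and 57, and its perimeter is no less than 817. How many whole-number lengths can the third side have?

99

Triangle inequality: 344 < x < 458. Perimeter ≥ 817 gives x ≥ 817 − 401 − 57 = 359.
So 359 ≤ x < 458; integers 359 through 457: 99 values.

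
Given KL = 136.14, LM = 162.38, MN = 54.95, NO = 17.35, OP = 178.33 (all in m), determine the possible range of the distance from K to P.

0 ≤ KP ≤ 549.15 m

The maximum is all hops collinear in one direction: 136.14 + 162.38 + 54.95 + 17.35 + 178.33 = 549.15.
The longest hop is 178.33; the others sum to 370.82. Since 178.33 ≤ 370.82, the path can fold back on itself completely, so the minimum distance is 0.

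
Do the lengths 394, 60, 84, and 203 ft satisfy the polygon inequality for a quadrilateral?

For a quadrilateral, each side must be shorter than the sum of the others.
Here the longest side is 394, but the remaining 3 sides sum to only 347.

No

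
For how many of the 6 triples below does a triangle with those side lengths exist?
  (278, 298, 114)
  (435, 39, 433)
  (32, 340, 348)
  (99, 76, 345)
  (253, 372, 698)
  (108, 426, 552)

(114,278,298): 114+278 > 298 → valid
(39,433,435): 39+433 > 435 → valid
(32,340,348): 32+340 > 348 → valid
(76,99,345): 76+99 ≤ 345 → not valid
(253,372,698): 253+372 ≤ 698 → not valid
(108,426,552): 108+426 ≤ 552 → not valid
3 of the 6 triples form a triangle.

3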